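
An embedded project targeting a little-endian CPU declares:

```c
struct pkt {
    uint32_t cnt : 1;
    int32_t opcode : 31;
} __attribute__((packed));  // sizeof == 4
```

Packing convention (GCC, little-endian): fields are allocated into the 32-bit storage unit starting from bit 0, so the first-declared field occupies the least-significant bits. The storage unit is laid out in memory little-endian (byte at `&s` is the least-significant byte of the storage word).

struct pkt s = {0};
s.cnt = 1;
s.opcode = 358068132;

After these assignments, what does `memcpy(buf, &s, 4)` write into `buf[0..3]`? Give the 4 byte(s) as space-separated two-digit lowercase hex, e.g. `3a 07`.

49 5f af 2a

[0+:1] cnt=1 & 0x1 = 0x1; word=0x00000001
[1+:31] opcode=358068132 & 0x7fffffff = 0x1557afa4; word=0x2aaf5f49
word = 0x2aaf5f49 → little-endian bytes:
  [0]=0x49  [1]=0x5f  [2]=0xaf  [3]=0x2a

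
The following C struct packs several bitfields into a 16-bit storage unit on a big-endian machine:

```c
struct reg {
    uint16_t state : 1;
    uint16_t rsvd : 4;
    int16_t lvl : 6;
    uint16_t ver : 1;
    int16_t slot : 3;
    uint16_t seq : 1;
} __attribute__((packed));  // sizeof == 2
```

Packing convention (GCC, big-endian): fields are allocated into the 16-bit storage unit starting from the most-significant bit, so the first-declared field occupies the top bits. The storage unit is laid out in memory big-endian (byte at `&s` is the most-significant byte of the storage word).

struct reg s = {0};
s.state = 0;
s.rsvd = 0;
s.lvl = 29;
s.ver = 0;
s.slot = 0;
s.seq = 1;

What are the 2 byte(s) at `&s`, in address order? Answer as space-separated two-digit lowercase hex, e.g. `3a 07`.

state:1 = 0 → 0x0 << 15 → word 0x0000
rsvd:4 = 0 → 0x0 << 11 → word 0x0000
lvl:6 = 29 → 0x1d << 5 → word 0x03a0
ver:1 = 0 → 0x0 << 4 → word 0x03a0
slot:3 = 0 → 0x0 << 1 → word 0x03a0
seq:1 = 1 → 0x1 << 0 → word 0x03a1
word = 0x03a1 → big-endian bytes:
  [0]=0x03  [1]=0xa1

03 a1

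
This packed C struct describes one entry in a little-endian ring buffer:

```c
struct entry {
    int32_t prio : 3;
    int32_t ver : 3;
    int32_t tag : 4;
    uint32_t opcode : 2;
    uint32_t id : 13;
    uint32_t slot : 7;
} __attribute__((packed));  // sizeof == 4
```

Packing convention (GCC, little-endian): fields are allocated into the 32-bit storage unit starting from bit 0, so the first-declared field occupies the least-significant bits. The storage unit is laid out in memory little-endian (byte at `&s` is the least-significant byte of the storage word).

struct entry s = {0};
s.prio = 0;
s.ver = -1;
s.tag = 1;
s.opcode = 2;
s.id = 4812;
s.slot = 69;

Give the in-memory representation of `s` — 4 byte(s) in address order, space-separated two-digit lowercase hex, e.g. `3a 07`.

78 c8 2c 8b

prio:3 = 0 → 0x0 << 0 → word 0x00000000
ver:3 = -1 → 0x7 << 3 → word 0x00000038
tag:4 = 1 → 0x1 << 6 → word 0x00000078
opcode:2 = 2 → 0x2 << 10 → word 0x00000878
id:13 = 4812 → 0x12cc << 12 → word 0x012cc878
slot:7 = 69 → 0x45 << 25 → word 0x8b2cc878
word = 0x8b2cc878 → little-endian bytes:
  [0]=0x78  [1]=0xc8  [2]=0x2c  [3]=0x8b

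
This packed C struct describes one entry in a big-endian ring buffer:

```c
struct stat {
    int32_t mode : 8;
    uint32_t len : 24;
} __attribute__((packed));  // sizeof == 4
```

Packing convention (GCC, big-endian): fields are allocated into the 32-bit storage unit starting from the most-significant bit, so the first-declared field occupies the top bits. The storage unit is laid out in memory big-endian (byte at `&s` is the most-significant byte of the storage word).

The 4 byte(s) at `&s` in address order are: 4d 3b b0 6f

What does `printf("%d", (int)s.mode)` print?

77

[0]=0x4d [1]=0x3b [2]=0xb0 [3]=0x6f (big-endian) → word 0x4d3bb06f
mode:8 @ bit 24 → (0x4d3bb06f>>24)&0xff = 0x4d  ←
len:24 @ bit 0 → (0x4d3bb06f>>0)&0xffffff = 0x3bb06f
mode signed 8b, MSB=0: value = 77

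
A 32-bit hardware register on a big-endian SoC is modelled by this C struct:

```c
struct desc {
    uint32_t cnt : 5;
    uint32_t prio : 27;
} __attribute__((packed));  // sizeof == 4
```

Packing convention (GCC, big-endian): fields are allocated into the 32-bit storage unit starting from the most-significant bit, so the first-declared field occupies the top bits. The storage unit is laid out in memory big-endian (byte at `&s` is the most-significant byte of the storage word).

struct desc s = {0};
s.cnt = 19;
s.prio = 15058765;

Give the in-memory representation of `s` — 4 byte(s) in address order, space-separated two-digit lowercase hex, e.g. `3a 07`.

[27+:5] cnt=19 & 0x1f = 0x13; word=0x98000000
[0+:27] prio=15058765 & 0x7ffffff = 0xe5c74d; word=0x98e5c74d
word = 0x98e5c74d → big-endian bytes:
  [0]=0x98  [1]=0xe5  [2]=0xc7  [3]=0x4d

98 e5 c7 4d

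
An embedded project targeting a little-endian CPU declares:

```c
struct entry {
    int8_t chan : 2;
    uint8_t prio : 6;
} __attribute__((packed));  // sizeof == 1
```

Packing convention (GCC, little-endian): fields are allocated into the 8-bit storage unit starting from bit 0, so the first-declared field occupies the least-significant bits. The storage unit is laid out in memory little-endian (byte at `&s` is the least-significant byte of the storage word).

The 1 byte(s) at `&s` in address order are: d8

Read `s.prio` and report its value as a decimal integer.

[0]=0xd8 (little-endian) → word 0xd8
chan:2 @ bit 0 → (0xd8>>0)&0x3 = 0x0
prio:6 @ bit 2 → (0xd8>>2)&0x3f = 0x36  ←

54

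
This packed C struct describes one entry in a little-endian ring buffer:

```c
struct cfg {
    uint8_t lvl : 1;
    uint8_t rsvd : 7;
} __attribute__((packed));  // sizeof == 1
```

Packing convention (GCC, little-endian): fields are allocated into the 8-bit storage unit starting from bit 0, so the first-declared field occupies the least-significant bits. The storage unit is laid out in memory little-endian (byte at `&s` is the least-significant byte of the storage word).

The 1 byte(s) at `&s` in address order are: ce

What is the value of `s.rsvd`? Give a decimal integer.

103

[0]=0xce (little-endian) → word 0xce
lvl [0+:1] = (word>>0) & 0x1 = 0
rsvd [1+:7] = (word>>1) & 0x7f = 103  ←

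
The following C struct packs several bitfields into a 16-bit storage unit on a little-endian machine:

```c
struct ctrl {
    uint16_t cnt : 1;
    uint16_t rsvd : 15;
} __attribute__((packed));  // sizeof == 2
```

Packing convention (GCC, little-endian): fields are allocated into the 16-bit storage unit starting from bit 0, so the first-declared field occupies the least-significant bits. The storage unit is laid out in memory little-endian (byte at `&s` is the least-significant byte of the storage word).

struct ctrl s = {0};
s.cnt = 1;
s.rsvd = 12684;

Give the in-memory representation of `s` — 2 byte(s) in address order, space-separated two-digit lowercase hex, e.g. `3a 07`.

19 63

cnt:1 = 1 → 0x1 << 0 → word 0x0001
rsvd:15 = 12684 → 0x318c << 1 → word 0x6319
word = 0x6319 → little-endian bytes:
  [0]=0x19  [1]=0x63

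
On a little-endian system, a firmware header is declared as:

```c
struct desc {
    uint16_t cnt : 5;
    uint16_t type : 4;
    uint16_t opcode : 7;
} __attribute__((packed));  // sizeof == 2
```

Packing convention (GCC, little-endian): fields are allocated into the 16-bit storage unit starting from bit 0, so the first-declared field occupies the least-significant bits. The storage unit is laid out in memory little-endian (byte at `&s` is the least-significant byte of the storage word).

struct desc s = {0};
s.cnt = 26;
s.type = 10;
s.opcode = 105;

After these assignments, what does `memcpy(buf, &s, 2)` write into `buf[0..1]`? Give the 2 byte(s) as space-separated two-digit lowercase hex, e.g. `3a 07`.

5a d3

[0+:5] cnt=26 & 0x1f = 0x1a; word=0x001a
[5+:4] type=10 & 0xf = 0xa; word=0x015a
[9+:7] opcode=105 & 0x7f = 0x69; word=0xd35a
word = 0xd35a → little-endian bytes:
  [0]=0x5a  [1]=0xd3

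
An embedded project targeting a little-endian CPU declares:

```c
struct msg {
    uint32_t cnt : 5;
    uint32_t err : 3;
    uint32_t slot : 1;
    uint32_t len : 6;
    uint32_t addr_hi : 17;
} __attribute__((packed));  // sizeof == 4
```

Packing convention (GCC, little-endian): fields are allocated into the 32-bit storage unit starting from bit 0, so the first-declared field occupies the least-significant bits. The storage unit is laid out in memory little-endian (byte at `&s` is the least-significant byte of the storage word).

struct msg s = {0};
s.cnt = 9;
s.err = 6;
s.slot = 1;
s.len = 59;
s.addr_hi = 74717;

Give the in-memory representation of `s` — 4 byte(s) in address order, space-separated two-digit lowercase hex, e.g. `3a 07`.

c9 f7 ee 91

cnt:5 = 9 → 0x9 << 0 → word 0x00000009
err:3 = 6 → 0x6 << 5 → word 0x000000c9
slot:1 = 1 → 0x1 << 8 → word 0x000001c9
len:6 = 59 → 0x3b << 9 → word 0x000077c9
addr_hi:17 = 74717 → 0x123dd << 15 → word 0x91eef7c9
word = 0x91eef7c9 → little-endian bytes:
  [0]=0xc9  [1]=0xf7  [2]=0xee  [3]=0x91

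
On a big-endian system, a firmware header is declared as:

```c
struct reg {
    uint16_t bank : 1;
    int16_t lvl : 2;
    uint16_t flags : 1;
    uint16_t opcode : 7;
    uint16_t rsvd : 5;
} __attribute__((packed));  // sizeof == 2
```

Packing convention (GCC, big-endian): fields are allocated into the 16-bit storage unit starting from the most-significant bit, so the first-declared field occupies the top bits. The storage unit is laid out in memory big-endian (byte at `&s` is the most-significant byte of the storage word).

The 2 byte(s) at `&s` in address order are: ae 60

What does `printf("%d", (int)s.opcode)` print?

115

[0]=0xae [1]=0x60 (big-endian) → word 0xae60
bank [15+:1] = (word>>15) & 0x1 = 1
lvl [13+:2] = (word>>13) & 0x3 = 1
flags [12+:1] = (word>>12) & 0x1 = 0
opcode [5+:7] = (word>>5) & 0x7f = 115  ←
rsvd [0+:5] = (word>>0) & 0x1f = 0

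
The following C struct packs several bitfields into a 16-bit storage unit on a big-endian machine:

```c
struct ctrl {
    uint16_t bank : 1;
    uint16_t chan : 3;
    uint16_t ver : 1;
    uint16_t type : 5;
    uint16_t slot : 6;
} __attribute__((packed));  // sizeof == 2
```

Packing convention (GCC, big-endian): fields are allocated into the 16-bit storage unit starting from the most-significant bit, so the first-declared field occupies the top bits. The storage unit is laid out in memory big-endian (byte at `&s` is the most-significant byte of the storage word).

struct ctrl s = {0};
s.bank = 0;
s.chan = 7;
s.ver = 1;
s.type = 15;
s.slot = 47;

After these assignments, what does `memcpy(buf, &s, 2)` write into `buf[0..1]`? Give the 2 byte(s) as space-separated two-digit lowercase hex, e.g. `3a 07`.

7b ef

bank:1 = 0 → 0x0 << 15 → word 0x0000
chan:3 = 7 → 0x7 << 12 → word 0x7000
ver:1 = 1 → 0x1 << 11 → word 0x7800
type:5 = 15 → 0xf << 6 → word 0x7bc0
slot:6 = 47 → 0x2f << 0 → word 0x7bef
word = 0x7bef → big-endian bytes:
  [0]=0x7b  [1]=0xef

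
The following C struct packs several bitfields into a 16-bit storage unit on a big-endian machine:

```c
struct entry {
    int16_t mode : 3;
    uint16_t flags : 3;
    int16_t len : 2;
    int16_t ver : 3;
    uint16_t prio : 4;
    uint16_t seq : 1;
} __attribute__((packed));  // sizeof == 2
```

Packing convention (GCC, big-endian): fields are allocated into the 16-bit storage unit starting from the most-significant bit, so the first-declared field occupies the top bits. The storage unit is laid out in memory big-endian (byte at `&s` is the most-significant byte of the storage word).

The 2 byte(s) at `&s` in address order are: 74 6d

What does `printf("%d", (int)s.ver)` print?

3

[0]=0x74 [1]=0x6d (big-endian) → word 0x746d
mode:3 @ bit 13 → (0x746d>>13)&0x7 = 0x3
flags:3 @ bit 10 → (0x746d>>10)&0x7 = 0x5
len:2 @ bit 8 → (0x746d>>8)&0x3 = 0x0
ver:3 @ bit 5 → (0x746d>>5)&0x7 = 0x3  ←
prio:4 @ bit 1 → (0x746d>>1)&0xf = 0x6
seq:1 @ bit 0 → (0x746d>>0)&0x1 = 0x1
ver signed 3b, MSB=0: value = 3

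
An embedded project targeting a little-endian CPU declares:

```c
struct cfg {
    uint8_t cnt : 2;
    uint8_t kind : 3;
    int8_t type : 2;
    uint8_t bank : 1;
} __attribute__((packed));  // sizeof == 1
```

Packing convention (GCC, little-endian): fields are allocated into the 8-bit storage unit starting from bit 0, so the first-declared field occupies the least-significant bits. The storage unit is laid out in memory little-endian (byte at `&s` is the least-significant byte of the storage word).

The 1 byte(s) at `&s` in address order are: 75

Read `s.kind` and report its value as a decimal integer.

[0]=0x75 (little-endian) → word 0x75
cnt [0+:2] = (word>>0) & 0x3 = 1
kind [2+:3] = (word>>2) & 0x7 = 5  ←
type [5+:2] = (word>>5) & 0x3 = 3
bank [7+:1] = (word>>7) & 0x1 = 0

5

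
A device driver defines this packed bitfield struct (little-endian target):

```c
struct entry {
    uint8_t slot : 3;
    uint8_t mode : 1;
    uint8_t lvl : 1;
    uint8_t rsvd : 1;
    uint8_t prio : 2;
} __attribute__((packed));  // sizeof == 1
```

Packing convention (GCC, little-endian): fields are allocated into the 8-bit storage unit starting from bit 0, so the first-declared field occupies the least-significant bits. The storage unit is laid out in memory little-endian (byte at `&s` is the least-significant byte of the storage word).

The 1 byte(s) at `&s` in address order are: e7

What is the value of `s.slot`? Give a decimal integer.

[0]=0xe7 (little-endian) → word 0xe7
slot:3 @ bit 0 → (0xe7>>0)&0x7 = 0x7  ←
mode:1 @ bit 3 → (0xe7>>3)&0x1 = 0x0
lvl:1 @ bit 4 → (0xe7>>4)&0x1 = 0x0
rsvd:1 @ bit 5 → (0xe7>>5)&0x1 = 0x1
prio:2 @ bit 6 → (0xe7>>6)&0x3 = 0x3

7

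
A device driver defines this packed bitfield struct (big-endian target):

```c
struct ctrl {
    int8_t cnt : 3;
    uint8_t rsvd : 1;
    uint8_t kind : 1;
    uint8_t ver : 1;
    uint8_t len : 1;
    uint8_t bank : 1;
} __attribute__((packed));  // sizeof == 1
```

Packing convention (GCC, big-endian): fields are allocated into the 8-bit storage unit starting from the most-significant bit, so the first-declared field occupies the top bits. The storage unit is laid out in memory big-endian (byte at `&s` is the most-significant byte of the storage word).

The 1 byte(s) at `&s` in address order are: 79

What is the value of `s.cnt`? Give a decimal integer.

3

[0]=0x79 (big-endian) → word 0x79
cnt [5+:3] = (word>>5) & 0x7 = 3  ←
rsvd [4+:1] = (word>>4) & 0x1 = 1
kind [3+:1] = (word>>3) & 0x1 = 1
ver [2+:1] = (word>>2) & 0x1 = 0
len [1+:1] = (word>>1) & 0x1 = 0
bank [0+:1] = (word>>0) & 0x1 = 1
cnt signed 3b, MSB=0: value = 3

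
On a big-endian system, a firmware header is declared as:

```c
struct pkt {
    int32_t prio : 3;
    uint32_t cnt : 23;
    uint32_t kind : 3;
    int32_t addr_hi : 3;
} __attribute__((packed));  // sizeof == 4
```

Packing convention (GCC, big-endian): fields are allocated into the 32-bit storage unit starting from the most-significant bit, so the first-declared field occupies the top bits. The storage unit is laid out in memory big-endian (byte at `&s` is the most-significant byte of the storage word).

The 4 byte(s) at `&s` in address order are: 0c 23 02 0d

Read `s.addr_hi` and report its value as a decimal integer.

[0]=0x0c [1]=0x23 [2]=0x02 [3]=0x0d (big-endian) → word 0x0c23020d
prio:3 @ bit 29 → (0x0c23020d>>29)&0x7 = 0x0
cnt:23 @ bit 6 → (0x0c23020d>>6)&0x7fffff = 0x308c08
kind:3 @ bit 3 → (0x0c23020d>>3)&0x7 = 0x1
addr_hi:3 @ bit 0 → (0x0c23020d>>0)&0x7 = 0x5  ←
addr_hi signed 3b, MSB=1: 5 - 8 = -3

-3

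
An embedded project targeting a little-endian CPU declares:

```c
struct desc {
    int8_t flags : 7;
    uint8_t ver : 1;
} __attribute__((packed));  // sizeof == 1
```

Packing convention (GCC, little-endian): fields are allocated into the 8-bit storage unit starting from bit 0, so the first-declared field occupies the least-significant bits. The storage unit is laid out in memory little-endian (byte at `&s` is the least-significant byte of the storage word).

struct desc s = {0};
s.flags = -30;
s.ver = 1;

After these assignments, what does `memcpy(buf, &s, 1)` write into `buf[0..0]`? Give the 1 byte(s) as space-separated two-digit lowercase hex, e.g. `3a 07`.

flags (7b) val=-30 bits=0x62 at bit 0: 0x62
ver (1b) val=1 bits=0x1 at bit 7: 0xe2
word = 0xe2 → little-endian bytes:
  [0]=0xe2

e2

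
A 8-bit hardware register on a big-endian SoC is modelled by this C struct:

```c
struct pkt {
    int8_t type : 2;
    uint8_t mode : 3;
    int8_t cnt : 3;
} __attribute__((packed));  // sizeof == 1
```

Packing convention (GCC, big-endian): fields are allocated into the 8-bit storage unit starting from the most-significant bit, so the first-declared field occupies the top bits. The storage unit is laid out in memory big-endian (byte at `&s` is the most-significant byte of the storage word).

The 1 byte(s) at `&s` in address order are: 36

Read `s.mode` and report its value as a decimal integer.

6

[0]=0x36 (big-endian) → word 0x36
type:2 @ bit 6 → (0x36>>6)&0x3 = 0x0
mode:3 @ bit 3 → (0x36>>3)&0x7 = 0x6  ←
cnt:3 @ bit 0 → (0x36>>0)&0x7 = 0x6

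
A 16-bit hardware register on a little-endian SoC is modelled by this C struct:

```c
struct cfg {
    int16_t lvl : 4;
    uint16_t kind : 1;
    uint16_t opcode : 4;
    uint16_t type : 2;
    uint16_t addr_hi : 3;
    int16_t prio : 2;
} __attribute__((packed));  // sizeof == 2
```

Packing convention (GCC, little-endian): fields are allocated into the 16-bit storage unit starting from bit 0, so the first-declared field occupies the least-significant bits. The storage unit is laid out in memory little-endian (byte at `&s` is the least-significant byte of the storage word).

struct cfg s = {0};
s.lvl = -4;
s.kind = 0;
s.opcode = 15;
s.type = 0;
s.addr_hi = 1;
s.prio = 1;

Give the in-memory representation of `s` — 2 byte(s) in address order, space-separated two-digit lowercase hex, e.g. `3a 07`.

ec 49

lvl:4 = -4 → 0xc << 0 → word 0x000c
kind:1 = 0 → 0x0 << 4 → word 0x000c
opcode:4 = 15 → 0xf << 5 → word 0x01ec
type:2 = 0 → 0x0 << 9 → word 0x01ec
addr_hi:3 = 1 → 0x1 << 11 → word 0x09ec
prio:2 = 1 → 0x1 << 14 → word 0x49ec
word = 0x49ec → little-endian bytes:
  [0]=0xec  [1]=0x49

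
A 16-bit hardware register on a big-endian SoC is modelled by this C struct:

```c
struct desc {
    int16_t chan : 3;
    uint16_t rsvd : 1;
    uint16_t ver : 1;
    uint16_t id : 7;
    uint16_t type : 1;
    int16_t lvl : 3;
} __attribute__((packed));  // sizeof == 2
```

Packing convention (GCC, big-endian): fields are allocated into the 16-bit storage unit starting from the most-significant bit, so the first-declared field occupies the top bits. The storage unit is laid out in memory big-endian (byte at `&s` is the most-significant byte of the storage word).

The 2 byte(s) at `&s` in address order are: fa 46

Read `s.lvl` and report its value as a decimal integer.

[0]=0xfa [1]=0x46 (big-endian) → word 0xfa46
chan:3 @ bit 13 → (0xfa46>>13)&0x7 = 0x7
rsvd:1 @ bit 12 → (0xfa46>>12)&0x1 = 0x1
ver:1 @ bit 11 → (0xfa46>>11)&0x1 = 0x1
id:7 @ bit 4 → (0xfa46>>4)&0x7f = 0x24
type:1 @ bit 3 → (0xfa46>>3)&0x1 = 0x0
lvl:3 @ bit 0 → (0xfa46>>0)&0x7 = 0x6  ←
lvl signed 3b, MSB=1: 6 - 8 = -2

-2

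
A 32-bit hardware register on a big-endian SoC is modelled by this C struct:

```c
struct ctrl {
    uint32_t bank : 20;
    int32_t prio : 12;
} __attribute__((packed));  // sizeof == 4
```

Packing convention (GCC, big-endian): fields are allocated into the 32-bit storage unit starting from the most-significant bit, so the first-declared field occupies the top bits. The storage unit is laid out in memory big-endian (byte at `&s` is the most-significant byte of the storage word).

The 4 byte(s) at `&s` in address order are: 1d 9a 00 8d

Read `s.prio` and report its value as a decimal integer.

[0]=0x1d [1]=0x9a [2]=0x00 [3]=0x8d (big-endian) → word 0x1d9a008d
bank:20 @ bit 12 → (0x1d9a008d>>12)&0xfffff = 0x1d9a0
prio:12 @ bit 0 → (0x1d9a008d>>0)&0xfff = 0x8d  ←
prio signed 12b, MSB=0: value = 141

141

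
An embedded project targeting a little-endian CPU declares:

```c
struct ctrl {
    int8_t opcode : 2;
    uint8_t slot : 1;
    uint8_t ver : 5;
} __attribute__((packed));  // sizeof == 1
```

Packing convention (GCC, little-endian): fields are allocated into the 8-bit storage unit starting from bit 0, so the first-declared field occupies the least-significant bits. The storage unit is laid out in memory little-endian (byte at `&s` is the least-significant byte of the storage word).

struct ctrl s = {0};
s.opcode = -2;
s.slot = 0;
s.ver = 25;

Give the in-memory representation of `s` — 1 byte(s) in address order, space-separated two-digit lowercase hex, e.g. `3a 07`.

opcode:2 = -2 → 0x2 << 0 → word 0x02
slot:1 = 0 → 0x0 << 2 → word 0x02
ver:5 = 25 → 0x19 << 3 → word 0xca
word = 0xca → little-endian bytes:
  [0]=0xca

ca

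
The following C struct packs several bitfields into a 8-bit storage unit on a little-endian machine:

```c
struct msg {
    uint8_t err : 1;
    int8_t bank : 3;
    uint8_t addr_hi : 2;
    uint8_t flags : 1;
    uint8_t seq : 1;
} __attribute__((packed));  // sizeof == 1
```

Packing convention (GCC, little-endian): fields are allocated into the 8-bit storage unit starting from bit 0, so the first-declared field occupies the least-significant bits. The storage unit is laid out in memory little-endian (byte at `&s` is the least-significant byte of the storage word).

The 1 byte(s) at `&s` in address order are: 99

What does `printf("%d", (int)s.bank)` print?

[0]=0x99 (little-endian) → word 0x99
err:1 @ bit 0 → (0x99>>0)&0x1 = 0x1
bank:3 @ bit 1 → (0x99>>1)&0x7 = 0x4  ←
addr_hi:2 @ bit 4 → (0x99>>4)&0x3 = 0x1
flags:1 @ bit 6 → (0x99>>6)&0x1 = 0x0
seq:1 @ bit 7 → (0x99>>7)&0x1 = 0x1
bank signed 3b, MSB=1: 4 - 8 = -4

-4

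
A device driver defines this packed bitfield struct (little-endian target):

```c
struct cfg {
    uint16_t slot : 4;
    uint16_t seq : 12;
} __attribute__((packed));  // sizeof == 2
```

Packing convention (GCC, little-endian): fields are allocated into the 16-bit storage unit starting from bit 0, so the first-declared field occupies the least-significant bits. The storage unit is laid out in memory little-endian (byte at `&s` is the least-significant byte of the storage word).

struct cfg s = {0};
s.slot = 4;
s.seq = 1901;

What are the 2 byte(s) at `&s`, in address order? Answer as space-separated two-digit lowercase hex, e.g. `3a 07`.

slot (4b) val=4 bits=0x4 at bit 0: 0x0004
seq (12b) val=1901 bits=0x76d at bit 4: 0x76d4
word = 0x76d4 → little-endian bytes:
  [0]=0xd4  [1]=0x76

d4 76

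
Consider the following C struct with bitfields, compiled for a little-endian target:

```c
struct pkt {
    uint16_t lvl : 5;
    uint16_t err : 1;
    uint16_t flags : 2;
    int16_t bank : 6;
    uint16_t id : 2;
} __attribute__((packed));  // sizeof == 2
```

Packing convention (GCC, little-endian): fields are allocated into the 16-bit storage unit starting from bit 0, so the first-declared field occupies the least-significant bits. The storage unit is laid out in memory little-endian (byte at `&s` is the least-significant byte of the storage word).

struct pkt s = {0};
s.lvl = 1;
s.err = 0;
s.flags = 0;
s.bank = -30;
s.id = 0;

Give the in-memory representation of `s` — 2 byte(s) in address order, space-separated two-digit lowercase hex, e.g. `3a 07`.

01 22

[0+:5] lvl=1 & 0x1f = 0x1; word=0x0001
[5+:1] err=0 & 0x1 = 0x0; word=0x0001
[6+:2] flags=0 & 0x3 = 0x0; word=0x0001
[8+:6] bank=-30 & 0x3f = 0x22; word=0x2201
[14+:2] id=0 & 0x3 = 0x0; word=0x2201
word = 0x2201 → little-endian bytes:
  [0]=0x01  [1]=0x22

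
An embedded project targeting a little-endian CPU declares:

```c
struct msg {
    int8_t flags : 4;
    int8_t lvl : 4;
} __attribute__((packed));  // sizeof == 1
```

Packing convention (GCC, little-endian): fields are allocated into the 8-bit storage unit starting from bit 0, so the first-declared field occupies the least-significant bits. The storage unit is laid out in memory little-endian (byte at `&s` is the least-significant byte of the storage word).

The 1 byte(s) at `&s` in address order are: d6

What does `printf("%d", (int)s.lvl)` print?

[0]=0xd6 (little-endian) → word 0xd6
flags:4 @ bit 0 → (0xd6>>0)&0xf = 0x6
lvl:4 @ bit 4 → (0xd6>>4)&0xf = 0xd  ←
lvl signed 4b, MSB=1: 13 - 16 = -3

-3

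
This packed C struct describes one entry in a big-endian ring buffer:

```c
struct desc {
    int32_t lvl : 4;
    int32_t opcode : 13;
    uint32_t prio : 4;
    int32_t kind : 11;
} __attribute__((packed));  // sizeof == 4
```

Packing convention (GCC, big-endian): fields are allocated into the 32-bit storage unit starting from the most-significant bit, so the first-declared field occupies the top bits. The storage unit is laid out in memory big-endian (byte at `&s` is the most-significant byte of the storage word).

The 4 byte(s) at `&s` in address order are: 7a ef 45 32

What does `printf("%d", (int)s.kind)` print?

-718

[0]=0x7a [1]=0xef [2]=0x45 [3]=0x32 (big-endian) → word 0x7aef4532
lvl [28+:4] = (word>>28) & 0xf = 7
opcode [15+:13] = (word>>15) & 0x1fff = 5598
prio [11+:4] = (word>>11) & 0xf = 8
kind [0+:11] = (word>>0) & 0x7ff = 1330  ←
kind signed 11b, MSB=1: 1330 - 2048 = -718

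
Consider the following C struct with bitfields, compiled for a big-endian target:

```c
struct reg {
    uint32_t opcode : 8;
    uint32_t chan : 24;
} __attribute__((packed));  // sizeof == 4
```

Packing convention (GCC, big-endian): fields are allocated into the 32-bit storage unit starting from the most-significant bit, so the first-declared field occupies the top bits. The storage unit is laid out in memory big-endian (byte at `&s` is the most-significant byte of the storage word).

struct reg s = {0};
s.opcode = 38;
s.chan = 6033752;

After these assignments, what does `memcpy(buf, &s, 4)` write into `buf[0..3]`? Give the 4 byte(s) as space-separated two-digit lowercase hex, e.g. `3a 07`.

26 5c 11 58

opcode (8b) val=38 bits=0x26 at bit 24: 0x26000000
chan (24b) val=6033752 bits=0x5c1158 at bit 0: 0x265c1158
word = 0x265c1158 → big-endian bytes:
  [0]=0x26  [1]=0x5c  [2]=0x11  [3]=0x58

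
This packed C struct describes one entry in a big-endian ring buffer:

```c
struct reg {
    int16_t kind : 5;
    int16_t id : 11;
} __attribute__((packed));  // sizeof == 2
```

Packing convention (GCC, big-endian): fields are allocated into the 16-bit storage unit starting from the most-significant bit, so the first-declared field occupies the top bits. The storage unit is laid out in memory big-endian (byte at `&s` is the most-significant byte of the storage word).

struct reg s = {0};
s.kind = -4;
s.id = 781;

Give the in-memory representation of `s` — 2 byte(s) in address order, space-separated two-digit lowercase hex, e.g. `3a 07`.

e3 0d

kind (5b) val=-4 bits=0x1c at bit 11: 0xe000
id (11b) val=781 bits=0x30d at bit 0: 0xe30d
word = 0xe30d → big-endian bytes:
  [0]=0xe3  [1]=0x0d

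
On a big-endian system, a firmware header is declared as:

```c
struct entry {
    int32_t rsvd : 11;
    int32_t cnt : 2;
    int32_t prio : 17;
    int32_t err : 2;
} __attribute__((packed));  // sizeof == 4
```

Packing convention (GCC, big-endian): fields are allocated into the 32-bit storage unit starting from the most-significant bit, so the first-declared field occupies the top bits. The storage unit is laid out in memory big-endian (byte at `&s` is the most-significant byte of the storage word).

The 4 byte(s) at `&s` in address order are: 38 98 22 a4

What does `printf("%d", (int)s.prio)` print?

2217

[0]=0x38 [1]=0x98 [2]=0x22 [3]=0xa4 (big-endian) → word 0x389822a4
rsvd [21+:11] = (word>>21) & 0x7ff = 452
cnt [19+:2] = (word>>19) & 0x3 = 3
prio [2+:17] = (word>>2) & 0x1ffff = 2217  ←
err [0+:2] = (word>>0) & 0x3 = 0
prio signed 17b, MSB=0: value = 2217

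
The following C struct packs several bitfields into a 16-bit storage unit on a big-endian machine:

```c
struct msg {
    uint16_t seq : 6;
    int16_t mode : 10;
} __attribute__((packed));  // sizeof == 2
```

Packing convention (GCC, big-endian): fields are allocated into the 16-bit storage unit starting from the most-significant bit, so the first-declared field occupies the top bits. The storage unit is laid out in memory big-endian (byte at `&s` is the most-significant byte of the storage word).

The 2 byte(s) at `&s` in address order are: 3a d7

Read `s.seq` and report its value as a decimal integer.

14

[0]=0x3a [1]=0xd7 (big-endian) → word 0x3ad7
seq:6 @ bit 10 → (0x3ad7>>10)&0x3f = 0xe  ←
mode:10 @ bit 0 → (0x3ad7>>0)&0x3ff = 0x2d7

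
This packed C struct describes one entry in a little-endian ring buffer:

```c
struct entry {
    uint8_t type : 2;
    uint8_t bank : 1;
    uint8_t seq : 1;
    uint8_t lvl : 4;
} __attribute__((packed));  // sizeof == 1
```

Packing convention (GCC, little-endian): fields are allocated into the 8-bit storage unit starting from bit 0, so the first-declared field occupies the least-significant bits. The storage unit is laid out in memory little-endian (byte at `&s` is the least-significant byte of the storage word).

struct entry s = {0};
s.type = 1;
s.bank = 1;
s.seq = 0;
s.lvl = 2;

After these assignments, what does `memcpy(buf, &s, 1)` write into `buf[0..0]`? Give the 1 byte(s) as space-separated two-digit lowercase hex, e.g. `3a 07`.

25

[0+:2] type=1 & 0x3 = 0x1; word=0x01
[2+:1] bank=1 & 0x1 = 0x1; word=0x05
[3+:1] seq=0 & 0x1 = 0x0; word=0x05
[4+:4] lvl=2 & 0xf = 0x2; word=0x25
word = 0x25 → little-endian bytes:
  [0]=0x25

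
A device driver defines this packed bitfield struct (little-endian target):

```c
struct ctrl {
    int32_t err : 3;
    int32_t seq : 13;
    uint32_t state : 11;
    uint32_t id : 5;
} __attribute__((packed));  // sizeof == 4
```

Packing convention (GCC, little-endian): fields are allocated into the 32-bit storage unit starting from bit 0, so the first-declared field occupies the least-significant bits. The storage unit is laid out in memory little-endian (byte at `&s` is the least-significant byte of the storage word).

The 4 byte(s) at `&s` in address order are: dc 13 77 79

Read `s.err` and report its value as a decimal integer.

-4

[0]=0xdc [1]=0x13 [2]=0x77 [3]=0x79 (little-endian) → word 0x797713dc
err:3 @ bit 0 → (0x797713dc>>0)&0x7 = 0x4  ←
seq:13 @ bit 3 → (0x797713dc>>3)&0x1fff = 0x27b
state:11 @ bit 16 → (0x797713dc>>16)&0x7ff = 0x177
id:5 @ bit 27 → (0x797713dc>>27)&0x1f = 0xf
err signed 3b, MSB=1: 4 - 8 = -4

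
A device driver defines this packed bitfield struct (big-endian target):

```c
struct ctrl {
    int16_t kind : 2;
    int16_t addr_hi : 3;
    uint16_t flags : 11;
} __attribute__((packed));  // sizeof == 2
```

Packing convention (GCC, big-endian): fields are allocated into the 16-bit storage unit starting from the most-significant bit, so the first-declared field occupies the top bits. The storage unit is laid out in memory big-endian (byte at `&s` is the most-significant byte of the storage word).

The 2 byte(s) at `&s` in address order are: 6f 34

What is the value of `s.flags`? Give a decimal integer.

1844

[0]=0x6f [1]=0x34 (big-endian) → word 0x6f34
kind:2 @ bit 14 → (0x6f34>>14)&0x3 = 0x1
addr_hi:3 @ bit 11 → (0x6f34>>11)&0x7 = 0x5
flags:11 @ bit 0 → (0x6f34>>0)&0x7ff = 0x734  ←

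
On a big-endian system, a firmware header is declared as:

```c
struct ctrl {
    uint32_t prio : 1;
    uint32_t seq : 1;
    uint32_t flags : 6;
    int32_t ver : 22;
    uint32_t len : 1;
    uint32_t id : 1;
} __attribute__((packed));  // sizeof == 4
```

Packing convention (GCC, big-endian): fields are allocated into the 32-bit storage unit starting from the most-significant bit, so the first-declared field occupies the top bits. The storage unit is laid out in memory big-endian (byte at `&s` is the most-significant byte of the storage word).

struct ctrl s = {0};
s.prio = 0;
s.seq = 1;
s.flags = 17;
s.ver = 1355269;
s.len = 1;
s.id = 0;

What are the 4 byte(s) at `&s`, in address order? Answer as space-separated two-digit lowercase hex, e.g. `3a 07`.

51 52 b8 16

prio (1b) val=0 bits=0x0 at bit 31: 0x00000000
seq (1b) val=1 bits=0x1 at bit 30: 0x40000000
flags (6b) val=17 bits=0x11 at bit 24: 0x51000000
ver (22b) val=1355269 bits=0x14ae05 at bit 2: 0x5152b814
len (1b) val=1 bits=0x1 at bit 1: 0x5152b816
id (1b) val=0 bits=0x0 at bit 0: 0x5152b816
word = 0x5152b816 → big-endian bytes:
  [0]=0x51  [1]=0x52  [2]=0xb8  [3]=0x16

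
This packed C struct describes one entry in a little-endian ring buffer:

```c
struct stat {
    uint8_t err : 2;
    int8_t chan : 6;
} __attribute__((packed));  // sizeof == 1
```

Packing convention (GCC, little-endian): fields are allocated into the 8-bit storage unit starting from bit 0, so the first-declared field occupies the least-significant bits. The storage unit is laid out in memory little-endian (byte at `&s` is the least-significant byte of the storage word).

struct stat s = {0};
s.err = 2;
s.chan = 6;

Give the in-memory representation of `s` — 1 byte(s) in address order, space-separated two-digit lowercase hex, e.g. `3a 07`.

err:2 = 2 → 0x2 << 0 → word 0x02
chan:6 = 6 → 0x6 << 2 → word 0x1a
word = 0x1a → little-endian bytes:
  [0]=0x1a

1a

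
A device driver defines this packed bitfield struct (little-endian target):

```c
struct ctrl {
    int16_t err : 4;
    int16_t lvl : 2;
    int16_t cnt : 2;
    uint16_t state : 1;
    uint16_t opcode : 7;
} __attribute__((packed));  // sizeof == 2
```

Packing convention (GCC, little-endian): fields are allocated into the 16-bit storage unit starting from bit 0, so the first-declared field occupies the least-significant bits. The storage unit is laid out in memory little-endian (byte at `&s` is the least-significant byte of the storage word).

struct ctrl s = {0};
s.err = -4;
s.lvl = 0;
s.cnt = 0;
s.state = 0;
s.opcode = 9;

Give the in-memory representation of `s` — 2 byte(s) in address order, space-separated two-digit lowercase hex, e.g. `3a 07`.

[0+:4] err=-4 & 0xf = 0xc; word=0x000c
[4+:2] lvl=0 & 0x3 = 0x0; word=0x000c
[6+:2] cnt=0 & 0x3 = 0x0; word=0x000c
[8+:1] state=0 & 0x1 = 0x0; word=0x000c
[9+:7] opcode=9 & 0x7f = 0x9; word=0x120c
word = 0x120c → little-endian bytes:
  [0]=0x0c  [1]=0x12

0c 12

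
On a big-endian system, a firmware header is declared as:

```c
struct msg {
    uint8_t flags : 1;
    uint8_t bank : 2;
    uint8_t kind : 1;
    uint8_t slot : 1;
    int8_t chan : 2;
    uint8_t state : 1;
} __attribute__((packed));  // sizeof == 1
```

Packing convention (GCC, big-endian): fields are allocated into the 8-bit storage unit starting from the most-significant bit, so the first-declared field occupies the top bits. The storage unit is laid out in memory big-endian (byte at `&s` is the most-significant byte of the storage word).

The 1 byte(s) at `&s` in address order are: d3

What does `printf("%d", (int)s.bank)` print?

[0]=0xd3 (big-endian) → word 0xd3
flags [7+:1] = (word>>7) & 0x1 = 1
bank [5+:2] = (word>>5) & 0x3 = 2  ←
kind [4+:1] = (word>>4) & 0x1 = 1
slot [3+:1] = (word>>3) & 0x1 = 0
chan [1+:2] = (word>>1) & 0x3 = 1
state [0+:1] = (word>>0) & 0x1 = 1

2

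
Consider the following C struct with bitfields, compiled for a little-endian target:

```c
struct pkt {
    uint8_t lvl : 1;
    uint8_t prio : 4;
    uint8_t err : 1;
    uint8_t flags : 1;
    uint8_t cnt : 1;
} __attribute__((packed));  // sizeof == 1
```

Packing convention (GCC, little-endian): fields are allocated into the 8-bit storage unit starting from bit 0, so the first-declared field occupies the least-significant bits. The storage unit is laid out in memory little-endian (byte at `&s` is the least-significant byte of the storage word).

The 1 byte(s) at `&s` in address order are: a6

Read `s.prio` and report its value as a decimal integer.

3

[0]=0xa6 (little-endian) → word 0xa6
lvl:1 @ bit 0 → (0xa6>>0)&0x1 = 0x0
prio:4 @ bit 1 → (0xa6>>1)&0xf = 0x3  ←
err:1 @ bit 5 → (0xa6>>5)&0x1 = 0x1
flags:1 @ bit 6 → (0xa6>>6)&0x1 = 0x0
cnt:1 @ bit 7 → (0xa6>>7)&0x1 = 0x1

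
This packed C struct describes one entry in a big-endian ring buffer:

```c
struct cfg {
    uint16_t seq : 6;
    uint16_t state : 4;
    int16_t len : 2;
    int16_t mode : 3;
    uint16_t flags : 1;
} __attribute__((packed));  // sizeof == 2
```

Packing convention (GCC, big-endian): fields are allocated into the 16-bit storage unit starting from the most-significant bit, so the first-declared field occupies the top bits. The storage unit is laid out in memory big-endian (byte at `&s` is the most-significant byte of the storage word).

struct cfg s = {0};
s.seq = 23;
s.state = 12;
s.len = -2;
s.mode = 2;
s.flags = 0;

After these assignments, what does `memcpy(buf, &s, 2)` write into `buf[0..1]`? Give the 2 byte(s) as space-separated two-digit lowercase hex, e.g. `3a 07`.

5f 24

seq:6 = 23 → 0x17 << 10 → word 0x5c00
state:4 = 12 → 0xc << 6 → word 0x5f00
len:2 = -2 → 0x2 << 4 → word 0x5f20
mode:3 = 2 → 0x2 << 1 → word 0x5f24
flags:1 = 0 → 0x0 << 0 → word 0x5f24
word = 0x5f24 → big-endian bytes:
  [0]=0x5f  [1]=0x24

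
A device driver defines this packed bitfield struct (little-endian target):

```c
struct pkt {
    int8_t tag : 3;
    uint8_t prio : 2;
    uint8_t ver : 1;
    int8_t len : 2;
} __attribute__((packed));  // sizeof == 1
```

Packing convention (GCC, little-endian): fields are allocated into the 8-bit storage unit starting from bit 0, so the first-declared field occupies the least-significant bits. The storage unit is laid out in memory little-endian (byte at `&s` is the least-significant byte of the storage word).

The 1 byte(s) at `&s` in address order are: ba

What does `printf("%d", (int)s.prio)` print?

3

[0]=0xba (little-endian) → word 0xba
tag [0+:3] = (word>>0) & 0x7 = 2
prio [3+:2] = (word>>3) & 0x3 = 3  ←
ver [5+:1] = (word>>5) & 0x1 = 1
len [6+:2] = (word>>6) & 0x3 = 2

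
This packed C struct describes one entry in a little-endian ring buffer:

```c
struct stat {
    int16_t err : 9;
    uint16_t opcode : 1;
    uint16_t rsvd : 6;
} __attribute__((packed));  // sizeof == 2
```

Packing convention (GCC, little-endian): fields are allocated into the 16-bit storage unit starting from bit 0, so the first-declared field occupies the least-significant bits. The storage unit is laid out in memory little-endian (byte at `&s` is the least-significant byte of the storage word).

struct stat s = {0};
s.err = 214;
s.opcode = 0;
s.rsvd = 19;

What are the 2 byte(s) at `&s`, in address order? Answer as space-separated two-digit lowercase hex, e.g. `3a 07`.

err (9b) val=214 bits=0xd6 at bit 0: 0x00d6
opcode (1b) val=0 bits=0x0 at bit 9: 0x00d6
rsvd (6b) val=19 bits=0x13 at bit 10: 0x4cd6
word = 0x4cd6 → little-endian bytes:
  [0]=0xd6  [1]=0x4c

d6 4c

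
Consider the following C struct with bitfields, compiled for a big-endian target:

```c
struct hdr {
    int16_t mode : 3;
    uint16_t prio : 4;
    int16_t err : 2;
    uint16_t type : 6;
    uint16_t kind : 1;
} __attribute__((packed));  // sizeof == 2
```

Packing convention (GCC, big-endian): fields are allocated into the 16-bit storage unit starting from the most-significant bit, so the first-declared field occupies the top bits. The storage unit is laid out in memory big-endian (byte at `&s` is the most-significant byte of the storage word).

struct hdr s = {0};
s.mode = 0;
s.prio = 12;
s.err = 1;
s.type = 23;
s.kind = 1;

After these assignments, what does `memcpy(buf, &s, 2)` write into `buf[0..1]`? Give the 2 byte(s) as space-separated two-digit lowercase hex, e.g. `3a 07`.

18 af

mode (3b) val=0 bits=0x0 at bit 13: 0x0000
prio (4b) val=12 bits=0xc at bit 9: 0x1800
err (2b) val=1 bits=0x1 at bit 7: 0x1880
type (6b) val=23 bits=0x17 at bit 1: 0x18ae
kind (1b) val=1 bits=0x1 at bit 0: 0x18af
word = 0x18af → big-endian bytes:
  [0]=0x18  [1]=0xaf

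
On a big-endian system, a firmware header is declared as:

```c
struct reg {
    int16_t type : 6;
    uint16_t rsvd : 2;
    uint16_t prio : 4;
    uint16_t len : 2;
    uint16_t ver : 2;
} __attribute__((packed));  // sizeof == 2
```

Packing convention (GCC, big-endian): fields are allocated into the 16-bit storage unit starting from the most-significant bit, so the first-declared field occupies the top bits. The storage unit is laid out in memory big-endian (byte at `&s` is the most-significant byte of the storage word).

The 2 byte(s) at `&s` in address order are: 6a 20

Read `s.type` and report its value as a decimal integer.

26

[0]=0x6a [1]=0x20 (big-endian) → word 0x6a20
type [10+:6] = (word>>10) & 0x3f = 26  ←
rsvd [8+:2] = (word>>8) & 0x3 = 2
prio [4+:4] = (word>>4) & 0xf = 2
len [2+:2] = (word>>2) & 0x3 = 0
ver [0+:2] = (word>>0) & 0x3 = 0
type signed 6b, MSB=0: value = 26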